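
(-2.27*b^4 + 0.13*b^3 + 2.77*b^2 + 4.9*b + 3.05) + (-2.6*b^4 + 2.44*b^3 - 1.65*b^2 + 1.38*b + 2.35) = -4.87*b^4 + 2.57*b^3 + 1.12*b^2 + 6.28*b + 5.4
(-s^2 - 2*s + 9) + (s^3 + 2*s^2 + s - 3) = s^3 + s^2 - s + 6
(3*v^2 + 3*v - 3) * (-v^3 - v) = -3*v^5 - 3*v^4 - 3*v^2 + 3*v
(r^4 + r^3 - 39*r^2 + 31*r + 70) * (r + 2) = r^5 + 3*r^4 - 37*r^3 - 47*r^2 + 132*r + 140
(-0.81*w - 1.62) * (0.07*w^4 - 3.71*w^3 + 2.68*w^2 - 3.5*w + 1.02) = -0.0567*w^5 + 2.8917*w^4 + 3.8394*w^3 - 1.5066*w^2 + 4.8438*w - 1.6524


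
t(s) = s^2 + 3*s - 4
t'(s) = 2*s + 3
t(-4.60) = 3.36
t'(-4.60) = -6.20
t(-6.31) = 16.89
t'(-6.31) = -9.62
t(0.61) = -1.80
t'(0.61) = 4.22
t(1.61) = 3.42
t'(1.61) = 6.22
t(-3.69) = -1.45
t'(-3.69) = -4.38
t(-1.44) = -6.25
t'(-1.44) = 0.12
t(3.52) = 18.95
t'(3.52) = 10.04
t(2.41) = 9.04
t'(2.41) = 7.82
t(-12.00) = 104.00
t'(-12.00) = -21.00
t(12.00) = 176.00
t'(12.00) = 27.00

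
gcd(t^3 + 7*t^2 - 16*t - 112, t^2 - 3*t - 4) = t - 4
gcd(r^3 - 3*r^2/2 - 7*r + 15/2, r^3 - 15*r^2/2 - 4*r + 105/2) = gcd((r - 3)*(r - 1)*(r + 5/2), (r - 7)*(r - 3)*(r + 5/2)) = r^2 - r/2 - 15/2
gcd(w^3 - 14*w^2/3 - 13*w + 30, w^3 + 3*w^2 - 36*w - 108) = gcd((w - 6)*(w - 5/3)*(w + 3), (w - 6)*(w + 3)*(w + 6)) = w^2 - 3*w - 18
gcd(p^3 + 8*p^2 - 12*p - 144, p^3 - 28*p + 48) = p^2 + 2*p - 24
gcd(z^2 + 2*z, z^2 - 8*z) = z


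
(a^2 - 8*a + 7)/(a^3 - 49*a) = (a - 1)/(a*(a + 7))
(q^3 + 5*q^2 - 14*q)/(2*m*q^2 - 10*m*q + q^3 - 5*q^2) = (q^2 + 5*q - 14)/(2*m*q - 10*m + q^2 - 5*q)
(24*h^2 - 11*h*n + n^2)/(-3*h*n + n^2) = (-8*h + n)/n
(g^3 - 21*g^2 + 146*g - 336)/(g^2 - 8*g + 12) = (g^2 - 15*g + 56)/(g - 2)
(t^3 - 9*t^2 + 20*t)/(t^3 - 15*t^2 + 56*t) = (t^2 - 9*t + 20)/(t^2 - 15*t + 56)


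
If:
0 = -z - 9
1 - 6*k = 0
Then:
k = 1/6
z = -9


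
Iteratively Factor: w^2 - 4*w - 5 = (w + 1)*(w - 5)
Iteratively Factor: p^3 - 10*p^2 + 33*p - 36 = (p - 3)*(p^2 - 7*p + 12) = (p - 3)^2*(p - 4)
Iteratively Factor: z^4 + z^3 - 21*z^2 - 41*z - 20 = (z + 1)*(z^3 - 21*z - 20) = (z + 1)^2*(z^2 - z - 20) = (z - 5)*(z + 1)^2*(z + 4)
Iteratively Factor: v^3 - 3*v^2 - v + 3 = (v + 1)*(v^2 - 4*v + 3) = (v - 3)*(v + 1)*(v - 1)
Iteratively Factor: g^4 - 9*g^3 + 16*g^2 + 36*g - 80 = (g - 5)*(g^3 - 4*g^2 - 4*g + 16) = (g - 5)*(g + 2)*(g^2 - 6*g + 8) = (g - 5)*(g - 4)*(g + 2)*(g - 2)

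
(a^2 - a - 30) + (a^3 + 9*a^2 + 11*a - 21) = a^3 + 10*a^2 + 10*a - 51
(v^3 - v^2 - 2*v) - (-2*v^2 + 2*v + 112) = v^3 + v^2 - 4*v - 112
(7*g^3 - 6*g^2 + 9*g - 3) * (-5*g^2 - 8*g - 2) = -35*g^5 - 26*g^4 - 11*g^3 - 45*g^2 + 6*g + 6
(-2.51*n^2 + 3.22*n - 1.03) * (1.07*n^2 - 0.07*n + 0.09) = -2.6857*n^4 + 3.6211*n^3 - 1.5534*n^2 + 0.3619*n - 0.0927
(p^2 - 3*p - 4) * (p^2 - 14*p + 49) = p^4 - 17*p^3 + 87*p^2 - 91*p - 196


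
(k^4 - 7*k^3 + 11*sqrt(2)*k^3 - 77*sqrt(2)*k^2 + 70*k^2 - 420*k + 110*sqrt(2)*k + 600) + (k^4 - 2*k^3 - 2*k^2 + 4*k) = 2*k^4 - 9*k^3 + 11*sqrt(2)*k^3 - 77*sqrt(2)*k^2 + 68*k^2 - 416*k + 110*sqrt(2)*k + 600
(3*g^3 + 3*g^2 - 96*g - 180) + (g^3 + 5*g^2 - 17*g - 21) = 4*g^3 + 8*g^2 - 113*g - 201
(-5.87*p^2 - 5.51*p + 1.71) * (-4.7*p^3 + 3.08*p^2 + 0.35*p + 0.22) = 27.589*p^5 + 7.8174*p^4 - 27.0623*p^3 + 2.0469*p^2 - 0.6137*p + 0.3762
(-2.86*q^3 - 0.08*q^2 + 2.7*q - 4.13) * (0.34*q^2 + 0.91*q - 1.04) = -0.9724*q^5 - 2.6298*q^4 + 3.8196*q^3 + 1.136*q^2 - 6.5663*q + 4.2952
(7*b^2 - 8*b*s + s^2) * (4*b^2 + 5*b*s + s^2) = 28*b^4 + 3*b^3*s - 29*b^2*s^2 - 3*b*s^3 + s^4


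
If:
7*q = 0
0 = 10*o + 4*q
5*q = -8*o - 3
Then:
No Solution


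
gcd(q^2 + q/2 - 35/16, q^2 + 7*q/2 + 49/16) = q + 7/4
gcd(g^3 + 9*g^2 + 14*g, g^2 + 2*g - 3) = 1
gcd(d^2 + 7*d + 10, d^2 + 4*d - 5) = d + 5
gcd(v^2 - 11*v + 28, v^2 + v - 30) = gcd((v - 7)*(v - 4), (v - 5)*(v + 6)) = 1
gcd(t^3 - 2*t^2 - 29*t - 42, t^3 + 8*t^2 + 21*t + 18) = t^2 + 5*t + 6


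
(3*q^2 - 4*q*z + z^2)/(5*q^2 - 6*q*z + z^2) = (-3*q + z)/(-5*q + z)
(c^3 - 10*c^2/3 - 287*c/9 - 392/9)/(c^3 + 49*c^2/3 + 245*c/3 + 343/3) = (3*c^2 - 17*c - 56)/(3*(c^2 + 14*c + 49))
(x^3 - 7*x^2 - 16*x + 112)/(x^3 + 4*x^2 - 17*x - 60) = (x^2 - 3*x - 28)/(x^2 + 8*x + 15)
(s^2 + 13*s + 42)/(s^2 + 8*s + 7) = (s + 6)/(s + 1)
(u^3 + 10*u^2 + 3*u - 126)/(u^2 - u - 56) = (u^2 + 3*u - 18)/(u - 8)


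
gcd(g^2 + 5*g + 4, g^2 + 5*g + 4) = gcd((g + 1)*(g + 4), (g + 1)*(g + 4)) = g^2 + 5*g + 4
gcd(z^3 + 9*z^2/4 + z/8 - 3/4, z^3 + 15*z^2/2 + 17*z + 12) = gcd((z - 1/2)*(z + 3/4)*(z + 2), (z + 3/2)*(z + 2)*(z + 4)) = z + 2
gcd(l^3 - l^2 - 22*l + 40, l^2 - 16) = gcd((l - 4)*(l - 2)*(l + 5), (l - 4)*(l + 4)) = l - 4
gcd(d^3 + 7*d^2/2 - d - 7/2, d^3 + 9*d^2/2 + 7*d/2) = d^2 + 9*d/2 + 7/2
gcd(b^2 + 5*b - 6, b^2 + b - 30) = b + 6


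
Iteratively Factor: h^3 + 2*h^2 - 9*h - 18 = (h - 3)*(h^2 + 5*h + 6) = (h - 3)*(h + 3)*(h + 2)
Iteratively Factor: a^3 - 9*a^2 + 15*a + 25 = (a - 5)*(a^2 - 4*a - 5) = (a - 5)^2*(a + 1)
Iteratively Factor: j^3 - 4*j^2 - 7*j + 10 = (j + 2)*(j^2 - 6*j + 5) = (j - 1)*(j + 2)*(j - 5)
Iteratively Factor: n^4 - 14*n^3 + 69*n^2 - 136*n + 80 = (n - 4)*(n^3 - 10*n^2 + 29*n - 20) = (n - 5)*(n - 4)*(n^2 - 5*n + 4) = (n - 5)*(n - 4)*(n - 1)*(n - 4)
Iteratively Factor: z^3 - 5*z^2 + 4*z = (z)*(z^2 - 5*z + 4) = z*(z - 4)*(z - 1)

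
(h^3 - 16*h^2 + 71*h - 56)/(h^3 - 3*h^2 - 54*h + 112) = (h^2 - 8*h + 7)/(h^2 + 5*h - 14)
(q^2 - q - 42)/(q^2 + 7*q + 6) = (q - 7)/(q + 1)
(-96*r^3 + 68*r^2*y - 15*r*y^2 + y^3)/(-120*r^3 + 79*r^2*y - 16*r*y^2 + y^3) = (-4*r + y)/(-5*r + y)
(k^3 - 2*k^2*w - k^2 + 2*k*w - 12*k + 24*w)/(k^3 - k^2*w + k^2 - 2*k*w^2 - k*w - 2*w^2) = (k^2 - k - 12)/(k^2 + k*w + k + w)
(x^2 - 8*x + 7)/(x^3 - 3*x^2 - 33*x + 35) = 1/(x + 5)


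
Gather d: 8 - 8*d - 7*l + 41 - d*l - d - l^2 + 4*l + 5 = d*(-l - 9) - l^2 - 3*l + 54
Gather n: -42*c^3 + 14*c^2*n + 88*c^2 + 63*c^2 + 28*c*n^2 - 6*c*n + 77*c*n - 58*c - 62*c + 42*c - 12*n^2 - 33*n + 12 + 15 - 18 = -42*c^3 + 151*c^2 - 78*c + n^2*(28*c - 12) + n*(14*c^2 + 71*c - 33) + 9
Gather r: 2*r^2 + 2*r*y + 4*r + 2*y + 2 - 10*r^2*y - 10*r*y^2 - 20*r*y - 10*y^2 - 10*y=r^2*(2 - 10*y) + r*(-10*y^2 - 18*y + 4) - 10*y^2 - 8*y + 2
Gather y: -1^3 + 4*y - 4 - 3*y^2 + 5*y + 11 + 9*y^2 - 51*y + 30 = 6*y^2 - 42*y + 36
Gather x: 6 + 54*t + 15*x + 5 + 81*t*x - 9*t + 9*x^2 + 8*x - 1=45*t + 9*x^2 + x*(81*t + 23) + 10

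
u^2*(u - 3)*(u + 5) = u^4 + 2*u^3 - 15*u^2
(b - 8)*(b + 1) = b^2 - 7*b - 8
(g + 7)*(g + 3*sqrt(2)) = g^2 + 3*sqrt(2)*g + 7*g + 21*sqrt(2)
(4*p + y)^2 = 16*p^2 + 8*p*y + y^2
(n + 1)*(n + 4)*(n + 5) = n^3 + 10*n^2 + 29*n + 20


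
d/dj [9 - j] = -1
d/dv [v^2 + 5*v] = 2*v + 5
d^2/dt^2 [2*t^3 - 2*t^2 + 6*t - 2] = 12*t - 4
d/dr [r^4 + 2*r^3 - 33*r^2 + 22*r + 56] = 4*r^3 + 6*r^2 - 66*r + 22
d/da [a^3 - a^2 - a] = 3*a^2 - 2*a - 1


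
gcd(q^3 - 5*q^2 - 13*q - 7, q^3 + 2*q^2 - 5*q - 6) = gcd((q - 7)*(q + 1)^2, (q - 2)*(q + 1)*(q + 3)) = q + 1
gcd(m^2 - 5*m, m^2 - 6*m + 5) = m - 5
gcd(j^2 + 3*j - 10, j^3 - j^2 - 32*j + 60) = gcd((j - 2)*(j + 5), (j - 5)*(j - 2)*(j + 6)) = j - 2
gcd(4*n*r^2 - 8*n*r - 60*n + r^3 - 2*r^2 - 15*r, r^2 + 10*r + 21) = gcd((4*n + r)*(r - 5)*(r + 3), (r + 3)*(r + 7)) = r + 3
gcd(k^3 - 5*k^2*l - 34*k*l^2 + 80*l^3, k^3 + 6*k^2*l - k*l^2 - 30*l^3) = k^2 + 3*k*l - 10*l^2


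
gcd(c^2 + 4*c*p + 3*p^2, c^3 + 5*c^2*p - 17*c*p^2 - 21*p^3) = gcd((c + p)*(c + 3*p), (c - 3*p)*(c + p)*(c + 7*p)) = c + p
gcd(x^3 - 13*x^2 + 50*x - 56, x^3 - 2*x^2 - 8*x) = x - 4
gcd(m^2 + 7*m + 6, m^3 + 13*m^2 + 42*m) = m + 6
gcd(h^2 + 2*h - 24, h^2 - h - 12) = h - 4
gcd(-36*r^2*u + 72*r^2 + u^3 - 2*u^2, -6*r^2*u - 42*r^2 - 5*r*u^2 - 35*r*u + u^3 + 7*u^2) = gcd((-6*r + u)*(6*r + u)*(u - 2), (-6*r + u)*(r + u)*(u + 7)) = 6*r - u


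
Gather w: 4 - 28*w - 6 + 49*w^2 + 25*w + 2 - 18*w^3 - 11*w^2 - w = -18*w^3 + 38*w^2 - 4*w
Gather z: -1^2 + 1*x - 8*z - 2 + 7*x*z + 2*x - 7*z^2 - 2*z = 3*x - 7*z^2 + z*(7*x - 10) - 3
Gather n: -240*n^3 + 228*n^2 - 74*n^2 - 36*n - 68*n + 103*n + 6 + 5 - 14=-240*n^3 + 154*n^2 - n - 3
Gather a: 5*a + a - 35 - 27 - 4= 6*a - 66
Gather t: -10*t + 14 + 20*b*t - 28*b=-28*b + t*(20*b - 10) + 14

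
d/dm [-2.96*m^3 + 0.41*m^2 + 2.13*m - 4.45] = -8.88*m^2 + 0.82*m + 2.13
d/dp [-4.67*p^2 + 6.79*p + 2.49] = 6.79 - 9.34*p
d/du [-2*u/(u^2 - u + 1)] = 2*(u^2 - 1)/(u^4 - 2*u^3 + 3*u^2 - 2*u + 1)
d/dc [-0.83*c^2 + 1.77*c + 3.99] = 1.77 - 1.66*c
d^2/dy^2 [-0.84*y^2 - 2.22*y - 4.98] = -1.68000000000000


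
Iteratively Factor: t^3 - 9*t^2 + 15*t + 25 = (t - 5)*(t^2 - 4*t - 5) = (t - 5)*(t + 1)*(t - 5)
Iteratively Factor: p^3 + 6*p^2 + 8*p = (p + 2)*(p^2 + 4*p) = p*(p + 2)*(p + 4)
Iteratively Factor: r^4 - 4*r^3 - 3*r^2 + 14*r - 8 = (r - 4)*(r^3 - 3*r + 2) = (r - 4)*(r - 1)*(r^2 + r - 2) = (r - 4)*(r - 1)*(r + 2)*(r - 1)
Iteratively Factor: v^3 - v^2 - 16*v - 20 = (v - 5)*(v^2 + 4*v + 4) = (v - 5)*(v + 2)*(v + 2)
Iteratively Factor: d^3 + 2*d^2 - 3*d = (d + 3)*(d^2 - d) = d*(d + 3)*(d - 1)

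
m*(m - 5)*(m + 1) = m^3 - 4*m^2 - 5*m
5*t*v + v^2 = v*(5*t + v)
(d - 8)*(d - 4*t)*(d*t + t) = d^3*t - 4*d^2*t^2 - 7*d^2*t + 28*d*t^2 - 8*d*t + 32*t^2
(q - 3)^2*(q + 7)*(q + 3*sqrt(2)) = q^4 + q^3 + 3*sqrt(2)*q^3 - 33*q^2 + 3*sqrt(2)*q^2 - 99*sqrt(2)*q + 63*q + 189*sqrt(2)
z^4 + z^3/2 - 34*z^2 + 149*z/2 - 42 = (z - 4)*(z - 3/2)*(z - 1)*(z + 7)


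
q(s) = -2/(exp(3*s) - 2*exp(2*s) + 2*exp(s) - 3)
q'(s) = -2*(-3*exp(3*s) + 4*exp(2*s) - 2*exp(s))/(exp(3*s) - 2*exp(2*s) + 2*exp(s) - 3)^2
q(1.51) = -0.03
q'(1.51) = 0.12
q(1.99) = -0.01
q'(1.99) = 0.02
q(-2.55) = 0.70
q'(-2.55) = 0.03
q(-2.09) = 0.72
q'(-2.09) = 0.05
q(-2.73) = 0.69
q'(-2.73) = 0.03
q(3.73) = -0.00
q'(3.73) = 0.00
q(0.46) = 2.28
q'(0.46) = 13.19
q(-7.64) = 0.67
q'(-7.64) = 0.00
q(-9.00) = 0.67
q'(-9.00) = 0.00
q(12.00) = 0.00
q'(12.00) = 0.00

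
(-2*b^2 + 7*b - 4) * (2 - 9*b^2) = 18*b^4 - 63*b^3 + 32*b^2 + 14*b - 8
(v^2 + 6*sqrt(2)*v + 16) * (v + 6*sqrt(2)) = v^3 + 12*sqrt(2)*v^2 + 88*v + 96*sqrt(2)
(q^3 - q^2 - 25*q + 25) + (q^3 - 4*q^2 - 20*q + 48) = 2*q^3 - 5*q^2 - 45*q + 73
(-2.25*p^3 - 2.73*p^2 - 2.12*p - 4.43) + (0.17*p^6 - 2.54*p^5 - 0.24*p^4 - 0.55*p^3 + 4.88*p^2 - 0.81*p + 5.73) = 0.17*p^6 - 2.54*p^5 - 0.24*p^4 - 2.8*p^3 + 2.15*p^2 - 2.93*p + 1.3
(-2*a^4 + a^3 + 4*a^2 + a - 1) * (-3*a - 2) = 6*a^5 + a^4 - 14*a^3 - 11*a^2 + a + 2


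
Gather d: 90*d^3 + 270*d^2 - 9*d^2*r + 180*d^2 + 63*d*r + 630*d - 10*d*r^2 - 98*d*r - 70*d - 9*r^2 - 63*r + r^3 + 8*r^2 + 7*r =90*d^3 + d^2*(450 - 9*r) + d*(-10*r^2 - 35*r + 560) + r^3 - r^2 - 56*r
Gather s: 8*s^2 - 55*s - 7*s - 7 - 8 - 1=8*s^2 - 62*s - 16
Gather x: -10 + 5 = -5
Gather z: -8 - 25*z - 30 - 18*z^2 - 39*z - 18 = -18*z^2 - 64*z - 56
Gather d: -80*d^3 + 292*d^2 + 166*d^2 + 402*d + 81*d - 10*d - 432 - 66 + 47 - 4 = -80*d^3 + 458*d^2 + 473*d - 455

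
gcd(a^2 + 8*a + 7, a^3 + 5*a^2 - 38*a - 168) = a + 7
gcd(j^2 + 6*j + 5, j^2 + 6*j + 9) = 1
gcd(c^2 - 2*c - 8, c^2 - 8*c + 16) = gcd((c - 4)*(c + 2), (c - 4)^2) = c - 4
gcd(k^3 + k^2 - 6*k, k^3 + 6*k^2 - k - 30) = k^2 + k - 6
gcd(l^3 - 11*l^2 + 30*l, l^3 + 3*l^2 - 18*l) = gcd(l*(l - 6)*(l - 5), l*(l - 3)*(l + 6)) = l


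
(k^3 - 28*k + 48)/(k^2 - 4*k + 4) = (k^2 + 2*k - 24)/(k - 2)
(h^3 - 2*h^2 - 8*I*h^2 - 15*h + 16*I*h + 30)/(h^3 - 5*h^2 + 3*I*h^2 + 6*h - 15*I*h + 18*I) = (h^2 - 8*I*h - 15)/(h^2 + 3*h*(-1 + I) - 9*I)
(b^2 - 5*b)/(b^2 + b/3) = 3*(b - 5)/(3*b + 1)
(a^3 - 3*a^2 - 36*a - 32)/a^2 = a - 3 - 36/a - 32/a^2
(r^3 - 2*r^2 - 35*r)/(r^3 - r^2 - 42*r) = (r + 5)/(r + 6)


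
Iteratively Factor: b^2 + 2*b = (b + 2)*(b)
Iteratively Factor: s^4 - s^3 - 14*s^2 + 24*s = (s - 3)*(s^3 + 2*s^2 - 8*s) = (s - 3)*(s + 4)*(s^2 - 2*s) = s*(s - 3)*(s + 4)*(s - 2)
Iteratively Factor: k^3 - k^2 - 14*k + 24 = (k + 4)*(k^2 - 5*k + 6) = (k - 3)*(k + 4)*(k - 2)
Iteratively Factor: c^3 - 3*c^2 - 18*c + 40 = (c + 4)*(c^2 - 7*c + 10) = (c - 5)*(c + 4)*(c - 2)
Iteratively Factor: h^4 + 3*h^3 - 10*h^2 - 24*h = (h + 2)*(h^3 + h^2 - 12*h) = (h + 2)*(h + 4)*(h^2 - 3*h) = h*(h + 2)*(h + 4)*(h - 3)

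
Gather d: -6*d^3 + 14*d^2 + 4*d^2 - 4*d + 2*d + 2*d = -6*d^3 + 18*d^2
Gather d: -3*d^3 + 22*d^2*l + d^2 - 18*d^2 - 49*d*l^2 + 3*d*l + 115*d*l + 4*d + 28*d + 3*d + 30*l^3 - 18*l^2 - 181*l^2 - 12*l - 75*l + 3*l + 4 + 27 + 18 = -3*d^3 + d^2*(22*l - 17) + d*(-49*l^2 + 118*l + 35) + 30*l^3 - 199*l^2 - 84*l + 49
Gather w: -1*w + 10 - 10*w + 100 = 110 - 11*w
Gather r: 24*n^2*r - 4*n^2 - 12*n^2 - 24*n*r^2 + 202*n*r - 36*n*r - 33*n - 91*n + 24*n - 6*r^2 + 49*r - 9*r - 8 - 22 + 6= -16*n^2 - 100*n + r^2*(-24*n - 6) + r*(24*n^2 + 166*n + 40) - 24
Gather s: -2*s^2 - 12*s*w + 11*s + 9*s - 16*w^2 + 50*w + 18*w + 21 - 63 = -2*s^2 + s*(20 - 12*w) - 16*w^2 + 68*w - 42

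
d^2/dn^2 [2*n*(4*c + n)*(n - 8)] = 16*c + 12*n - 32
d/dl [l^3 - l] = 3*l^2 - 1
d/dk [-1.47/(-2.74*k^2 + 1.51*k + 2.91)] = (2.2197 - 8.0556*k)/(-2.74*k^2 + 1.51*k + 2.91)^2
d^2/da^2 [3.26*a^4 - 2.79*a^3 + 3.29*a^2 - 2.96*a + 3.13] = 39.12*a^2 - 16.74*a + 6.58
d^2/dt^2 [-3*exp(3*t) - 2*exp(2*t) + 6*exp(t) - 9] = (-27*exp(2*t) - 8*exp(t) + 6)*exp(t)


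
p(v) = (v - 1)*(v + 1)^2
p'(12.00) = 455.00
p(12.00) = 1859.00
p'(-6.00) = 95.00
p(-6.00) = -175.00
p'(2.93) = 30.61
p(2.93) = 29.81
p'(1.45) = 8.21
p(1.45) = 2.70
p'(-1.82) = 5.30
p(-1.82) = -1.90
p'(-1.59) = 3.40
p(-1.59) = -0.90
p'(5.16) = 89.20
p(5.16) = 157.85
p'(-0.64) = -1.05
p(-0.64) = -0.21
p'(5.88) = 114.48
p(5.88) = 230.99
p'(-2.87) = 17.97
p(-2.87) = -13.53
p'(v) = (v - 1)*(2*v + 2) + (v + 1)^2 = (v + 1)*(3*v - 1)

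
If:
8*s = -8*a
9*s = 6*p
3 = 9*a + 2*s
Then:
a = 3/7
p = -9/14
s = -3/7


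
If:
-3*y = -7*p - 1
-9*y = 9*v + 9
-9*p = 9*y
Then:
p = -1/10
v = -11/10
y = 1/10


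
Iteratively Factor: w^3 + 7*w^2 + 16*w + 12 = (w + 2)*(w^2 + 5*w + 6) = (w + 2)^2*(w + 3)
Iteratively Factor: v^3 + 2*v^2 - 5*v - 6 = (v + 1)*(v^2 + v - 6) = (v - 2)*(v + 1)*(v + 3)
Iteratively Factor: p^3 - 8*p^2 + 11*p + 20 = (p + 1)*(p^2 - 9*p + 20) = (p - 5)*(p + 1)*(p - 4)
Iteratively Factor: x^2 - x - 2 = (x - 2)*(x + 1)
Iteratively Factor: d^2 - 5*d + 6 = (d - 3)*(d - 2)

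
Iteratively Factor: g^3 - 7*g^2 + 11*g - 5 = (g - 1)*(g^2 - 6*g + 5) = (g - 5)*(g - 1)*(g - 1)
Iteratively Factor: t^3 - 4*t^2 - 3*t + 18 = (t - 3)*(t^2 - t - 6) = (t - 3)^2*(t + 2)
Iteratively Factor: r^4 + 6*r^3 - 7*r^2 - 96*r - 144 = (r - 4)*(r^3 + 10*r^2 + 33*r + 36) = (r - 4)*(r + 3)*(r^2 + 7*r + 12) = (r - 4)*(r + 3)*(r + 4)*(r + 3)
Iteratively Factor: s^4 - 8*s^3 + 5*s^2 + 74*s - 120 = (s - 2)*(s^3 - 6*s^2 - 7*s + 60) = (s - 2)*(s + 3)*(s^2 - 9*s + 20) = (s - 5)*(s - 2)*(s + 3)*(s - 4)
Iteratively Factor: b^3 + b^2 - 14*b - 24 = (b + 3)*(b^2 - 2*b - 8) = (b - 4)*(b + 3)*(b + 2)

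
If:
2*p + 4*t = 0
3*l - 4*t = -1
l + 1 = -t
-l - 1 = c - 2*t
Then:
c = -6/7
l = -5/7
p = 4/7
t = -2/7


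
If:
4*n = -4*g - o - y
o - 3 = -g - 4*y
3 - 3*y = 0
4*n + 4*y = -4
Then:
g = 8/3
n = -2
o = -11/3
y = 1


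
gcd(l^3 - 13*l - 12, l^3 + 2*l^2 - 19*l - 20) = l^2 - 3*l - 4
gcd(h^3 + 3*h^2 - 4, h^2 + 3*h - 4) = h - 1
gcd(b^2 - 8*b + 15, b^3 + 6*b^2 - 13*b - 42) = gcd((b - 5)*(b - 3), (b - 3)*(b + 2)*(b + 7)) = b - 3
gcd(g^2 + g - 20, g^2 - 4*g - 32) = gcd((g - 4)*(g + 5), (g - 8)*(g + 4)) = 1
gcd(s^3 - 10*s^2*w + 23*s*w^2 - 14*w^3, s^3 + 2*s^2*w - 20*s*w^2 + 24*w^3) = s - 2*w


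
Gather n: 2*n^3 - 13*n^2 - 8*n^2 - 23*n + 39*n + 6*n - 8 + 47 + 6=2*n^3 - 21*n^2 + 22*n + 45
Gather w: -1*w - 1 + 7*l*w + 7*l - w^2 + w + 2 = 7*l*w + 7*l - w^2 + 1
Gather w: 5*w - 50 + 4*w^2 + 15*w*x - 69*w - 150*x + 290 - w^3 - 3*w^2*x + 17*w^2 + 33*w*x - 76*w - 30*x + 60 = -w^3 + w^2*(21 - 3*x) + w*(48*x - 140) - 180*x + 300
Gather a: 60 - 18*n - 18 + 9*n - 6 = 36 - 9*n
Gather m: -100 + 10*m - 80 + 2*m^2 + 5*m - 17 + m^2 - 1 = 3*m^2 + 15*m - 198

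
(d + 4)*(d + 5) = d^2 + 9*d + 20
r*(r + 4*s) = r^2 + 4*r*s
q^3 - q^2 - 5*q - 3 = (q - 3)*(q + 1)^2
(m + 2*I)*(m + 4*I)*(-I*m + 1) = -I*m^3 + 7*m^2 + 14*I*m - 8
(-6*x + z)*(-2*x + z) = 12*x^2 - 8*x*z + z^2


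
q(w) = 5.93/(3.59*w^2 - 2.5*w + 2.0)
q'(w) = 5.93*(2.5 - 7.18*w)/(3.59*w^2 - 2.5*w + 2.0)^2 = (14.825 - 42.5774*w)/(3.59*w^2 - 2.5*w + 2.0)^2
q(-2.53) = 0.19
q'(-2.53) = 0.13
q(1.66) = 0.77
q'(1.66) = -0.93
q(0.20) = 3.61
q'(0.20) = 2.34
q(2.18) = 0.44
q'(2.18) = -0.42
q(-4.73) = 0.06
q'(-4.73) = 0.02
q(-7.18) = 0.03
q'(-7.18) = 0.01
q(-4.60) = 0.07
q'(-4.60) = 0.03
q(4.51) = 0.09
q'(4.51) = -0.04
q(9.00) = 0.02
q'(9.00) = -0.01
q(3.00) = 0.22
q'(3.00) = -0.16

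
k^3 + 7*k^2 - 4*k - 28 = (k - 2)*(k + 2)*(k + 7)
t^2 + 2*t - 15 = (t - 3)*(t + 5)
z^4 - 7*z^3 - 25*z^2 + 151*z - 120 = (z - 8)*(z - 3)*(z - 1)*(z + 5)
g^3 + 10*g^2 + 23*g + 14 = (g + 1)*(g + 2)*(g + 7)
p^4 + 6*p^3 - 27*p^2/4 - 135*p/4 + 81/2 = (p - 3/2)^2*(p + 3)*(p + 6)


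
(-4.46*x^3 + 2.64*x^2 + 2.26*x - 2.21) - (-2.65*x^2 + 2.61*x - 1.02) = -4.46*x^3 + 5.29*x^2 - 0.35*x - 1.19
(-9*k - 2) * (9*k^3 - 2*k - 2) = -81*k^4 - 18*k^3 + 18*k^2 + 22*k + 4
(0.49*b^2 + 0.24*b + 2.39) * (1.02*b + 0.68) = 0.4998*b^3 + 0.578*b^2 + 2.601*b + 1.6252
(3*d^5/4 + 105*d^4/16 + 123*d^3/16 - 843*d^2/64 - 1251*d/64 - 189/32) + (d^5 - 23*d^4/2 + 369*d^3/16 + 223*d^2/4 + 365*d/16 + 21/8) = 7*d^5/4 - 79*d^4/16 + 123*d^3/4 + 2725*d^2/64 + 209*d/64 - 105/32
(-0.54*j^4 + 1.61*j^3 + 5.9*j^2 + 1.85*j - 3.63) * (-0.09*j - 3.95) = 0.0486*j^5 + 1.9881*j^4 - 6.8905*j^3 - 23.4715*j^2 - 6.9808*j + 14.3385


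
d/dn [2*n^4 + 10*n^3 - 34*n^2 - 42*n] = 8*n^3 + 30*n^2 - 68*n - 42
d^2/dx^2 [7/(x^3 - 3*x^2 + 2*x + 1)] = 14*(3*(1 - x)*(x^3 - 3*x^2 + 2*x + 1) + (3*x^2 - 6*x + 2)^2)/(x^3 - 3*x^2 + 2*x + 1)^3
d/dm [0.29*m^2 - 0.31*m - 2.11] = 0.58*m - 0.31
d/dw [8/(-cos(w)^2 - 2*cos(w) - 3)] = -16*(cos(w) + 1)*sin(w)/(cos(w)^2 + 2*cos(w) + 3)^2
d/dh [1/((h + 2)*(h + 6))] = 2*(-h - 4)/(h^4 + 16*h^3 + 88*h^2 + 192*h + 144)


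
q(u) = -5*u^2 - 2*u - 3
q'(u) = -10*u - 2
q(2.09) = -29.02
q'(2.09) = -22.90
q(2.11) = -29.48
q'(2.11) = -23.10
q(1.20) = -12.60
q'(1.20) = -14.00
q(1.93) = -25.48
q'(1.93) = -21.30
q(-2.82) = -37.12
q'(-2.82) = 26.20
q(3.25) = -62.31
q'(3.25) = -34.50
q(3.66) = -77.30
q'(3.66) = -38.60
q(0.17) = -3.48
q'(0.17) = -3.70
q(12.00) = -747.00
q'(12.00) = -122.00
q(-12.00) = -699.00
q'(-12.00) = 118.00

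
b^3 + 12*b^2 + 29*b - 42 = (b - 1)*(b + 6)*(b + 7)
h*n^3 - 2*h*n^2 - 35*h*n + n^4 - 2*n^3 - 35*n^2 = n*(h + n)*(n - 7)*(n + 5)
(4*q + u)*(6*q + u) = 24*q^2 + 10*q*u + u^2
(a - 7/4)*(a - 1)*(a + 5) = a^3 + 9*a^2/4 - 12*a + 35/4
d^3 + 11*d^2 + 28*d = d*(d + 4)*(d + 7)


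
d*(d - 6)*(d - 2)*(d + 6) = d^4 - 2*d^3 - 36*d^2 + 72*d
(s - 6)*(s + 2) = s^2 - 4*s - 12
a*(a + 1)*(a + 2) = a^3 + 3*a^2 + 2*a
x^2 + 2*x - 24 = (x - 4)*(x + 6)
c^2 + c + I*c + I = (c + 1)*(c + I)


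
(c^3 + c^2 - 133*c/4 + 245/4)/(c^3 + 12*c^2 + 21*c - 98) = (c^2 - 6*c + 35/4)/(c^2 + 5*c - 14)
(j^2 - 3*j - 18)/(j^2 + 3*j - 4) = (j^2 - 3*j - 18)/(j^2 + 3*j - 4)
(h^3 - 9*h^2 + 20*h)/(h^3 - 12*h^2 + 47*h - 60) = h/(h - 3)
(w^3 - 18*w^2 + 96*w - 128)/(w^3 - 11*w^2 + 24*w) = (w^2 - 10*w + 16)/(w*(w - 3))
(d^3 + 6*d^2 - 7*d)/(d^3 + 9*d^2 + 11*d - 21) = d/(d + 3)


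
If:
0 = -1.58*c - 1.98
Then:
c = -1.25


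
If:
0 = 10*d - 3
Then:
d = 3/10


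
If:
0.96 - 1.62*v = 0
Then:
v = 0.59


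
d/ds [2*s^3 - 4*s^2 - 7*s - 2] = 6*s^2 - 8*s - 7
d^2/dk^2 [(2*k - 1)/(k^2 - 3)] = 2*(4*k^2*(2*k - 1) + (1 - 6*k)*(k^2 - 3))/(k^2 - 3)^3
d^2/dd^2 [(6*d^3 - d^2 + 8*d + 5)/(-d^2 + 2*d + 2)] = 6*(-14*d^3 - 27*d^2 - 30*d + 2)/(d^6 - 6*d^5 + 6*d^4 + 16*d^3 - 12*d^2 - 24*d - 8)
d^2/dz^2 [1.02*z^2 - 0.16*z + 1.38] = 2.04000000000000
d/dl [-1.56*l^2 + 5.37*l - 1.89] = 5.37 - 3.12*l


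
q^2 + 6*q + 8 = (q + 2)*(q + 4)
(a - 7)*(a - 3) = a^2 - 10*a + 21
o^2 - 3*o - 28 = (o - 7)*(o + 4)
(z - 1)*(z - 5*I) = z^2 - z - 5*I*z + 5*I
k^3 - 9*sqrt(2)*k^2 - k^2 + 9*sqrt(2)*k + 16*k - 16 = (k - 1)*(k - 8*sqrt(2))*(k - sqrt(2))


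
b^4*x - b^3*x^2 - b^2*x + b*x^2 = b*(b - 1)*(b - x)*(b*x + x)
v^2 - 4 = (v - 2)*(v + 2)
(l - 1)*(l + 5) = l^2 + 4*l - 5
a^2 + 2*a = a*(a + 2)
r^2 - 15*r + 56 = (r - 8)*(r - 7)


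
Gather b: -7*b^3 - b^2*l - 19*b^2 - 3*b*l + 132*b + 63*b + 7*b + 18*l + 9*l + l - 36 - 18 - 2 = -7*b^3 + b^2*(-l - 19) + b*(202 - 3*l) + 28*l - 56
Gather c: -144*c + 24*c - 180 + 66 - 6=-120*c - 120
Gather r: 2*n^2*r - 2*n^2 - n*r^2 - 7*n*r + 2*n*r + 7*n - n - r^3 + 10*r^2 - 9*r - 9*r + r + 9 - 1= -2*n^2 + 6*n - r^3 + r^2*(10 - n) + r*(2*n^2 - 5*n - 17) + 8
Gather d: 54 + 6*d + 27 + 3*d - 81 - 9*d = 0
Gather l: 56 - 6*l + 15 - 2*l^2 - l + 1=-2*l^2 - 7*l + 72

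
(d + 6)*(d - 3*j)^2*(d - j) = d^4 - 7*d^3*j + 6*d^3 + 15*d^2*j^2 - 42*d^2*j - 9*d*j^3 + 90*d*j^2 - 54*j^3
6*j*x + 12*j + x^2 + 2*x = (6*j + x)*(x + 2)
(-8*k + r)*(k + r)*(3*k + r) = -24*k^3 - 29*k^2*r - 4*k*r^2 + r^3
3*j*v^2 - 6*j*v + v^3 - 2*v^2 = v*(3*j + v)*(v - 2)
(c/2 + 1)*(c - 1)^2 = c^3/2 - 3*c/2 + 1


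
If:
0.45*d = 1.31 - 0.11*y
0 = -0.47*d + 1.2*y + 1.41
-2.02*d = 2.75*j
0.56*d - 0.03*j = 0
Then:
No Solution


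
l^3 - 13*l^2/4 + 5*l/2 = l*(l - 2)*(l - 5/4)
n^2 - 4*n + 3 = (n - 3)*(n - 1)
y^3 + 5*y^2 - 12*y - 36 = (y - 3)*(y + 2)*(y + 6)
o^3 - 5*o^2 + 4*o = o*(o - 4)*(o - 1)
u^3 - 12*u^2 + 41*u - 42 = (u - 7)*(u - 3)*(u - 2)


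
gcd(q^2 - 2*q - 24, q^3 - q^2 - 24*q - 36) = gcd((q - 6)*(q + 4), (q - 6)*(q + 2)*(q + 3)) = q - 6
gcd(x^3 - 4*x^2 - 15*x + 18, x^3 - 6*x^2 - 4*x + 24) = x - 6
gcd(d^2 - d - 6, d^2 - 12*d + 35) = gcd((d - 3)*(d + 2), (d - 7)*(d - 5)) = 1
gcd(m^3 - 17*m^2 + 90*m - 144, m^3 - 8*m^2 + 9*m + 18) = m^2 - 9*m + 18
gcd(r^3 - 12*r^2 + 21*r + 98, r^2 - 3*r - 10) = r + 2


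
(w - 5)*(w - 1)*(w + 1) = w^3 - 5*w^2 - w + 5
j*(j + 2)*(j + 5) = j^3 + 7*j^2 + 10*j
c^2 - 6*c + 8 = (c - 4)*(c - 2)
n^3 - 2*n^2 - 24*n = n*(n - 6)*(n + 4)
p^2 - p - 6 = (p - 3)*(p + 2)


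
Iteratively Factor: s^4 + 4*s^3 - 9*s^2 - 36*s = (s - 3)*(s^3 + 7*s^2 + 12*s) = (s - 3)*(s + 4)*(s^2 + 3*s) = s*(s - 3)*(s + 4)*(s + 3)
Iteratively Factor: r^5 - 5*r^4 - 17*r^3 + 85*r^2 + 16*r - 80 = (r - 4)*(r^4 - r^3 - 21*r^2 + r + 20) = (r - 5)*(r - 4)*(r^3 + 4*r^2 - r - 4) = (r - 5)*(r - 4)*(r + 4)*(r^2 - 1) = (r - 5)*(r - 4)*(r - 1)*(r + 4)*(r + 1)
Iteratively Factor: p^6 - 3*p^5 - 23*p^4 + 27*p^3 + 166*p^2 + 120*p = (p)*(p^5 - 3*p^4 - 23*p^3 + 27*p^2 + 166*p + 120) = p*(p - 4)*(p^4 + p^3 - 19*p^2 - 49*p - 30) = p*(p - 4)*(p + 2)*(p^3 - p^2 - 17*p - 15) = p*(p - 4)*(p + 1)*(p + 2)*(p^2 - 2*p - 15) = p*(p - 5)*(p - 4)*(p + 1)*(p + 2)*(p + 3)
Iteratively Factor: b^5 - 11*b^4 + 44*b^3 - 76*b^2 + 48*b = (b)*(b^4 - 11*b^3 + 44*b^2 - 76*b + 48) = b*(b - 4)*(b^3 - 7*b^2 + 16*b - 12) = b*(b - 4)*(b - 3)*(b^2 - 4*b + 4) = b*(b - 4)*(b - 3)*(b - 2)*(b - 2)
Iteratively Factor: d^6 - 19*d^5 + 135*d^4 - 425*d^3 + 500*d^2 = (d)*(d^5 - 19*d^4 + 135*d^3 - 425*d^2 + 500*d) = d*(d - 5)*(d^4 - 14*d^3 + 65*d^2 - 100*d) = d*(d - 5)*(d - 4)*(d^3 - 10*d^2 + 25*d) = d*(d - 5)^2*(d - 4)*(d^2 - 5*d) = d^2*(d - 5)^2*(d - 4)*(d - 5)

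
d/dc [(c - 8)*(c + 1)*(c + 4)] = 3*c^2 - 6*c - 36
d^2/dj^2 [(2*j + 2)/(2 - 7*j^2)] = 28*(-28*j^2*(j + 1) + (3*j + 1)*(7*j^2 - 2))/(7*j^2 - 2)^3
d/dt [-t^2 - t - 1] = -2*t - 1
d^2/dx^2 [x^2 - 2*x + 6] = 2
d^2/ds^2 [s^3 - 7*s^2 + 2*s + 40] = 6*s - 14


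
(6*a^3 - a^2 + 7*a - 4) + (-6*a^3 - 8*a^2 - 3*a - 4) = -9*a^2 + 4*a - 8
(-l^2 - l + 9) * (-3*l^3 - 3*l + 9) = 3*l^5 + 3*l^4 - 24*l^3 - 6*l^2 - 36*l + 81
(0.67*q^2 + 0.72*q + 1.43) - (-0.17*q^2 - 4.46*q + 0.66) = 0.84*q^2 + 5.18*q + 0.77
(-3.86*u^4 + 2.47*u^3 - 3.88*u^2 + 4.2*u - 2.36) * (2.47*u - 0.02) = -9.5342*u^5 + 6.1781*u^4 - 9.633*u^3 + 10.4516*u^2 - 5.9132*u + 0.0472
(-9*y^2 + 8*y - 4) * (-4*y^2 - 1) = 36*y^4 - 32*y^3 + 25*y^2 - 8*y + 4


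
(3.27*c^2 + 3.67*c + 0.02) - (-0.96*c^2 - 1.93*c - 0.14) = 4.23*c^2 + 5.6*c + 0.16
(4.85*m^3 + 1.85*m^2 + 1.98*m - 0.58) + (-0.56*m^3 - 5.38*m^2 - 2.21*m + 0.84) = 4.29*m^3 - 3.53*m^2 - 0.23*m + 0.26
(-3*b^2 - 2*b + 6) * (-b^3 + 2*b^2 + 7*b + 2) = 3*b^5 - 4*b^4 - 31*b^3 - 8*b^2 + 38*b + 12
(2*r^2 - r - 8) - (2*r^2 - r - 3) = -5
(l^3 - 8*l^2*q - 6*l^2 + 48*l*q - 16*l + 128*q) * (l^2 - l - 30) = l^5 - 8*l^4*q - 7*l^4 + 56*l^3*q - 40*l^3 + 320*l^2*q + 196*l^2 - 1568*l*q + 480*l - 3840*q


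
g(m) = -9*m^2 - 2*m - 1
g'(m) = -18*m - 2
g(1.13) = -14.75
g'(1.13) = -22.34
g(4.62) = -202.34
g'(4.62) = -85.16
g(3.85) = -142.10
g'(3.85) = -71.30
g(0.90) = -10.09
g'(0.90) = -18.20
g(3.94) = -148.59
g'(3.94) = -72.92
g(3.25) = -102.56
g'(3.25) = -60.50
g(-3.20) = -86.76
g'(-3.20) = 55.60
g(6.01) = -338.10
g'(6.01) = -110.18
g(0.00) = -1.00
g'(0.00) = -2.00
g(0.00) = -1.00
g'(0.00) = -2.00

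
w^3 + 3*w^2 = w^2*(w + 3)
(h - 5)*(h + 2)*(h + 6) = h^3 + 3*h^2 - 28*h - 60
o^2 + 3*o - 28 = (o - 4)*(o + 7)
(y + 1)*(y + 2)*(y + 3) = y^3 + 6*y^2 + 11*y + 6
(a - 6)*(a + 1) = a^2 - 5*a - 6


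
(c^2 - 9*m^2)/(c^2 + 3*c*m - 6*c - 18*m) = (c - 3*m)/(c - 6)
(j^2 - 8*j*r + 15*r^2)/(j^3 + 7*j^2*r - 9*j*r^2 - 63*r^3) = (j - 5*r)/(j^2 + 10*j*r + 21*r^2)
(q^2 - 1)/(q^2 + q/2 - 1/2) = 2*(q - 1)/(2*q - 1)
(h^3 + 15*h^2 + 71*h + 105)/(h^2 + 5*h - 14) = (h^2 + 8*h + 15)/(h - 2)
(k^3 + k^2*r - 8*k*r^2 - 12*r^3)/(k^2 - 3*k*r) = k + 4*r + 4*r^2/k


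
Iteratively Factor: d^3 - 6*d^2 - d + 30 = (d - 5)*(d^2 - d - 6) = (d - 5)*(d - 3)*(d + 2)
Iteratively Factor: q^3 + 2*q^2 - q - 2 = (q + 2)*(q^2 - 1) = (q - 1)*(q + 2)*(q + 1)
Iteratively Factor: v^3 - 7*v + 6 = (v + 3)*(v^2 - 3*v + 2) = (v - 2)*(v + 3)*(v - 1)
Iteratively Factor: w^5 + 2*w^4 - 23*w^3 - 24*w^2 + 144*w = (w + 4)*(w^4 - 2*w^3 - 15*w^2 + 36*w) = w*(w + 4)*(w^3 - 2*w^2 - 15*w + 36) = w*(w - 3)*(w + 4)*(w^2 + w - 12) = w*(w - 3)^2*(w + 4)*(w + 4)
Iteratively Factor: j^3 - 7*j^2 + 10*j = (j)*(j^2 - 7*j + 10) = j*(j - 2)*(j - 5)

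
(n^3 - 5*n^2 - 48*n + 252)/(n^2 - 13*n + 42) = (n^2 + n - 42)/(n - 7)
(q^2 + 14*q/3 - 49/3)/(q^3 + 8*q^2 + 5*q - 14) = (q - 7/3)/(q^2 + q - 2)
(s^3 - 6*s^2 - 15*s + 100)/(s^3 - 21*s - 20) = (s - 5)/(s + 1)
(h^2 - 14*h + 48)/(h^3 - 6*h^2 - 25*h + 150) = (h - 8)/(h^2 - 25)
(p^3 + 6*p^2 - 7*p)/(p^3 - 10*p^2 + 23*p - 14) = p*(p + 7)/(p^2 - 9*p + 14)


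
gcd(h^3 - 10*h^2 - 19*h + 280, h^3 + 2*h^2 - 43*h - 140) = h^2 - 2*h - 35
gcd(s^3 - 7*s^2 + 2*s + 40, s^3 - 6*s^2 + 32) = s^2 - 2*s - 8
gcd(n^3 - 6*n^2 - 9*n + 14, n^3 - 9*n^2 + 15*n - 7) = n^2 - 8*n + 7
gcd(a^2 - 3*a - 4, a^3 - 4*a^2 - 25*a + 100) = a - 4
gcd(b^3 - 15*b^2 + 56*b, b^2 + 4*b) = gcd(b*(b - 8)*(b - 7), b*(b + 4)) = b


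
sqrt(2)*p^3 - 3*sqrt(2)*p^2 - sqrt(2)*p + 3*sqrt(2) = (p - 3)*(p - 1)*(sqrt(2)*p + sqrt(2))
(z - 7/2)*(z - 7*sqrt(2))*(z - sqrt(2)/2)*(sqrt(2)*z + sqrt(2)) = sqrt(2)*z^4 - 15*z^3 - 5*sqrt(2)*z^3/2 + 7*sqrt(2)*z^2/2 + 75*z^2/2 - 35*sqrt(2)*z/2 + 105*z/2 - 49*sqrt(2)/2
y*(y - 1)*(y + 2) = y^3 + y^2 - 2*y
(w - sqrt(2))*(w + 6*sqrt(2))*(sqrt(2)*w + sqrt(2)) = sqrt(2)*w^3 + sqrt(2)*w^2 + 10*w^2 - 12*sqrt(2)*w + 10*w - 12*sqrt(2)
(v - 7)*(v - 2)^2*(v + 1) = v^4 - 10*v^3 + 21*v^2 + 4*v - 28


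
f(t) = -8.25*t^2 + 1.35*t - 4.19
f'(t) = 1.35 - 16.5*t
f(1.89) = -31.11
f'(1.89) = -29.84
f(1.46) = -19.80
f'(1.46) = -22.74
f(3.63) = -108.00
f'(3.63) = -58.54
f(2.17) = -40.11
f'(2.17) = -34.46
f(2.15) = -39.42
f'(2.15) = -34.12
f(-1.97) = -38.87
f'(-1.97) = 33.86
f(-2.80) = -72.65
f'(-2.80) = 47.55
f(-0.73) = -9.57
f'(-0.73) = 13.40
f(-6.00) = -309.29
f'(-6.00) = 100.35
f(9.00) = -660.29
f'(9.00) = -147.15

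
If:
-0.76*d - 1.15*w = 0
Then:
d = -1.51315789473684*w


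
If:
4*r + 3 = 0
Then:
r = -3/4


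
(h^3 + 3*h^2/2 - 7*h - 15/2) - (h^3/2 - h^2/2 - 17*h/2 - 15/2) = h^3/2 + 2*h^2 + 3*h/2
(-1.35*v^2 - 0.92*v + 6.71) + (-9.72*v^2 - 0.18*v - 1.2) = -11.07*v^2 - 1.1*v + 5.51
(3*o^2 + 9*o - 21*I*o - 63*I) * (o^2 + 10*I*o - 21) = 3*o^4 + 9*o^3 + 9*I*o^3 + 147*o^2 + 27*I*o^2 + 441*o + 441*I*o + 1323*I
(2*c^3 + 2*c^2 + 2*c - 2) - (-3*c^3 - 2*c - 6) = 5*c^3 + 2*c^2 + 4*c + 4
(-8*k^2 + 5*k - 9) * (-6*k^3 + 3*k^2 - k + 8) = 48*k^5 - 54*k^4 + 77*k^3 - 96*k^2 + 49*k - 72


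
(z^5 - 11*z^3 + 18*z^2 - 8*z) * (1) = z^5 - 11*z^3 + 18*z^2 - 8*z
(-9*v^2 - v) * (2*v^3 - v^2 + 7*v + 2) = -18*v^5 + 7*v^4 - 62*v^3 - 25*v^2 - 2*v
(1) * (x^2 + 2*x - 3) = x^2 + 2*x - 3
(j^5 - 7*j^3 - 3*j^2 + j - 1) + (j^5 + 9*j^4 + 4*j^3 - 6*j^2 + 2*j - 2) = 2*j^5 + 9*j^4 - 3*j^3 - 9*j^2 + 3*j - 3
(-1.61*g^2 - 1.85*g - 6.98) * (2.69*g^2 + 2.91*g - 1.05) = -4.3309*g^4 - 9.6616*g^3 - 22.4692*g^2 - 18.3693*g + 7.329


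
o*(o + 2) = o^2 + 2*o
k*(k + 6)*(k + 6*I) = k^3 + 6*k^2 + 6*I*k^2 + 36*I*k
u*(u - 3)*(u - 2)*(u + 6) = u^4 + u^3 - 24*u^2 + 36*u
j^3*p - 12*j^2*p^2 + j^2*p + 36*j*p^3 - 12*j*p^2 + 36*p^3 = (j - 6*p)^2*(j*p + p)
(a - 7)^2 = a^2 - 14*a + 49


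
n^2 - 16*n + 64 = (n - 8)^2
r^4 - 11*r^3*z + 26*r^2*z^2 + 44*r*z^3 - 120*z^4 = (r - 6*z)*(r - 5*z)*(r - 2*z)*(r + 2*z)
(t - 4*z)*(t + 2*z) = t^2 - 2*t*z - 8*z^2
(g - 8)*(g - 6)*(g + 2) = g^3 - 12*g^2 + 20*g + 96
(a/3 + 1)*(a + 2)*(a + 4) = a^3/3 + 3*a^2 + 26*a/3 + 8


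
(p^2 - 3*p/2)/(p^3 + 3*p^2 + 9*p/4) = 2*(2*p - 3)/(4*p^2 + 12*p + 9)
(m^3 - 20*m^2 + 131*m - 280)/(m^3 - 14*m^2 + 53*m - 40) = (m - 7)/(m - 1)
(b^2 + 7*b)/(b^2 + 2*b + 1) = b*(b + 7)/(b^2 + 2*b + 1)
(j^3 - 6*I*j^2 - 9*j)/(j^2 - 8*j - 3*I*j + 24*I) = j*(j - 3*I)/(j - 8)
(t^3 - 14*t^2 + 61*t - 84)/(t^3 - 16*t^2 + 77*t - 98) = (t^2 - 7*t + 12)/(t^2 - 9*t + 14)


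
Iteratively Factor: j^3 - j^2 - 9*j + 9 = (j - 3)*(j^2 + 2*j - 3) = (j - 3)*(j + 3)*(j - 1)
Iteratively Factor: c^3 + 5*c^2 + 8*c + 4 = (c + 2)*(c^2 + 3*c + 2) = (c + 1)*(c + 2)*(c + 2)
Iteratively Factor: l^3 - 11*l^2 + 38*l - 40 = (l - 2)*(l^2 - 9*l + 20) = (l - 4)*(l - 2)*(l - 5)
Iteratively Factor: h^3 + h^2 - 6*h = (h)*(h^2 + h - 6) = h*(h + 3)*(h - 2)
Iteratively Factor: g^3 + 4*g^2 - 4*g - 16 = (g + 2)*(g^2 + 2*g - 8) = (g + 2)*(g + 4)*(g - 2)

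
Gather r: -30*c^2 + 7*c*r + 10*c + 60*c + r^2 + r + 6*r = -30*c^2 + 70*c + r^2 + r*(7*c + 7)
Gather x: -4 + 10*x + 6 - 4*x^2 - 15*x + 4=-4*x^2 - 5*x + 6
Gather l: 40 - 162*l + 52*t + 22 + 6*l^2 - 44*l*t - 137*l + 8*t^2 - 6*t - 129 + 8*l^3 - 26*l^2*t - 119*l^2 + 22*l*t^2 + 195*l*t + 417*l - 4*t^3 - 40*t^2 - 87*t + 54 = 8*l^3 + l^2*(-26*t - 113) + l*(22*t^2 + 151*t + 118) - 4*t^3 - 32*t^2 - 41*t - 13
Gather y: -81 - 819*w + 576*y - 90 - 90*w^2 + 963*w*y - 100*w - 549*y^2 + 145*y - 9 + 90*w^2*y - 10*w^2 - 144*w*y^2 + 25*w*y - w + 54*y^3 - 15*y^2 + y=-100*w^2 - 920*w + 54*y^3 + y^2*(-144*w - 564) + y*(90*w^2 + 988*w + 722) - 180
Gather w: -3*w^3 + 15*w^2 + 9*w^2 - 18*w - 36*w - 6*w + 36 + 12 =-3*w^3 + 24*w^2 - 60*w + 48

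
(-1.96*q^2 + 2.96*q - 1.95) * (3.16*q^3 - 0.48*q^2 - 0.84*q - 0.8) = -6.1936*q^5 + 10.2944*q^4 - 5.9364*q^3 + 0.0176000000000003*q^2 - 0.73*q + 1.56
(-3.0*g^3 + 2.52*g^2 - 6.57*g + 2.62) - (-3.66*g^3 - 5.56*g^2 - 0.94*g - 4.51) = 0.66*g^3 + 8.08*g^2 - 5.63*g + 7.13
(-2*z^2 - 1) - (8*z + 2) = -2*z^2 - 8*z - 3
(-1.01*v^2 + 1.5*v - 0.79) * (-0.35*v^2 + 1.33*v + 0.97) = 0.3535*v^4 - 1.8683*v^3 + 1.2918*v^2 + 0.4043*v - 0.7663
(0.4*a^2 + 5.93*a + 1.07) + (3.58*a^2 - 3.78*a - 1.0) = 3.98*a^2 + 2.15*a + 0.0700000000000001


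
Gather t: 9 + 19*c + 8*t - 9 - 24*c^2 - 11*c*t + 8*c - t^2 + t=-24*c^2 + 27*c - t^2 + t*(9 - 11*c)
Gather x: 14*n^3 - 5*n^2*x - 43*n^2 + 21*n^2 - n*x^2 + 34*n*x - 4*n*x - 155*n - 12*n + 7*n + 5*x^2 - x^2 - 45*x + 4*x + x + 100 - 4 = 14*n^3 - 22*n^2 - 160*n + x^2*(4 - n) + x*(-5*n^2 + 30*n - 40) + 96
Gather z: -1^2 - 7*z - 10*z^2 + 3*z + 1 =-10*z^2 - 4*z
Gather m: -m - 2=-m - 2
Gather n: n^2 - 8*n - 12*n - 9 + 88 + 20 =n^2 - 20*n + 99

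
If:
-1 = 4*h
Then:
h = -1/4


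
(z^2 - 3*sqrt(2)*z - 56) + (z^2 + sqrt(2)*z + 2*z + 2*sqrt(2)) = 2*z^2 - 2*sqrt(2)*z + 2*z - 56 + 2*sqrt(2)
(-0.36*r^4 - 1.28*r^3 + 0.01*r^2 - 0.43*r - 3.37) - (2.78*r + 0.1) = -0.36*r^4 - 1.28*r^3 + 0.01*r^2 - 3.21*r - 3.47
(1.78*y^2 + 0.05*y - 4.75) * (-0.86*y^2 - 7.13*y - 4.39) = -1.5308*y^4 - 12.7344*y^3 - 4.0857*y^2 + 33.648*y + 20.8525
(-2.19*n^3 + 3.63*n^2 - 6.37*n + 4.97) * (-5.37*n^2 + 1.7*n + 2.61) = 11.7603*n^5 - 23.2161*n^4 + 34.662*n^3 - 28.0436*n^2 - 8.1767*n + 12.9717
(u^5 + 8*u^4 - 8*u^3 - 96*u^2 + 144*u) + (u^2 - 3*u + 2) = u^5 + 8*u^4 - 8*u^3 - 95*u^2 + 141*u + 2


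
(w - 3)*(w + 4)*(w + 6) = w^3 + 7*w^2 - 6*w - 72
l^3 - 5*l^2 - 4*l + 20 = (l - 5)*(l - 2)*(l + 2)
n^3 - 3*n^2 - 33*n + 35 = (n - 7)*(n - 1)*(n + 5)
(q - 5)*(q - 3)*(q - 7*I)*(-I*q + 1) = -I*q^4 - 6*q^3 + 8*I*q^3 + 48*q^2 - 22*I*q^2 - 90*q + 56*I*q - 105*I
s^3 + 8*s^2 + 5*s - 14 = (s - 1)*(s + 2)*(s + 7)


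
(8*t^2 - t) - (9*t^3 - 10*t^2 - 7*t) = -9*t^3 + 18*t^2 + 6*t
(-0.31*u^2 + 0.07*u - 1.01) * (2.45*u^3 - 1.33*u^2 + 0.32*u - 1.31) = -0.7595*u^5 + 0.5838*u^4 - 2.6668*u^3 + 1.7718*u^2 - 0.4149*u + 1.3231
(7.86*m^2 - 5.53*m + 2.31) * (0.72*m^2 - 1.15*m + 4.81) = 5.6592*m^4 - 13.0206*m^3 + 45.8293*m^2 - 29.2558*m + 11.1111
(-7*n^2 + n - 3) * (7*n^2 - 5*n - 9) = -49*n^4 + 42*n^3 + 37*n^2 + 6*n + 27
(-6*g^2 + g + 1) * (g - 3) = -6*g^3 + 19*g^2 - 2*g - 3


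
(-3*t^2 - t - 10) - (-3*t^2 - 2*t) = t - 10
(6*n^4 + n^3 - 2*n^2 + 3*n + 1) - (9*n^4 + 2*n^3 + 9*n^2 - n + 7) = -3*n^4 - n^3 - 11*n^2 + 4*n - 6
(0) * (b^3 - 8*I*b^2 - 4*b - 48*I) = 0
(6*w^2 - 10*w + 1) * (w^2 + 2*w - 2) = 6*w^4 + 2*w^3 - 31*w^2 + 22*w - 2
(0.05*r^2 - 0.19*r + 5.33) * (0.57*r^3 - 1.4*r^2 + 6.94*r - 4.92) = 0.0285*r^5 - 0.1783*r^4 + 3.6511*r^3 - 9.0266*r^2 + 37.925*r - 26.2236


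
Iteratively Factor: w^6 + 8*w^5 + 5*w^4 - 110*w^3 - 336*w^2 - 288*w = (w)*(w^5 + 8*w^4 + 5*w^3 - 110*w^2 - 336*w - 288) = w*(w - 4)*(w^4 + 12*w^3 + 53*w^2 + 102*w + 72) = w*(w - 4)*(w + 4)*(w^3 + 8*w^2 + 21*w + 18) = w*(w - 4)*(w + 3)*(w + 4)*(w^2 + 5*w + 6) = w*(w - 4)*(w + 3)^2*(w + 4)*(w + 2)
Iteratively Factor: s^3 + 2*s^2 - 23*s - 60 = (s + 3)*(s^2 - s - 20) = (s + 3)*(s + 4)*(s - 5)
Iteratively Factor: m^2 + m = (m + 1)*(m)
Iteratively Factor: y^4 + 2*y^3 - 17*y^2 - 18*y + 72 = (y - 2)*(y^3 + 4*y^2 - 9*y - 36) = (y - 3)*(y - 2)*(y^2 + 7*y + 12) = (y - 3)*(y - 2)*(y + 3)*(y + 4)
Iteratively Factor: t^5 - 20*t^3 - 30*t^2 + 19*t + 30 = (t - 1)*(t^4 + t^3 - 19*t^2 - 49*t - 30) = (t - 1)*(t + 1)*(t^3 - 19*t - 30) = (t - 5)*(t - 1)*(t + 1)*(t^2 + 5*t + 6) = (t - 5)*(t - 1)*(t + 1)*(t + 3)*(t + 2)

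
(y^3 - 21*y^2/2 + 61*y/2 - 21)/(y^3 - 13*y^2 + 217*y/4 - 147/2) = 2*(y - 1)/(2*y - 7)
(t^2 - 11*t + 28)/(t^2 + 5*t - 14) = (t^2 - 11*t + 28)/(t^2 + 5*t - 14)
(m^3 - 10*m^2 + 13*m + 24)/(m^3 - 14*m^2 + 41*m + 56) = (m - 3)/(m - 7)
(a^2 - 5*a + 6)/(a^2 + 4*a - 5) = (a^2 - 5*a + 6)/(a^2 + 4*a - 5)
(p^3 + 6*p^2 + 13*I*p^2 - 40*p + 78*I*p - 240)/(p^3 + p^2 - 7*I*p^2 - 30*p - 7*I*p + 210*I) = (p^2 + 13*I*p - 40)/(p^2 - p*(5 + 7*I) + 35*I)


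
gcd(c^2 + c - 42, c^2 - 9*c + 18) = c - 6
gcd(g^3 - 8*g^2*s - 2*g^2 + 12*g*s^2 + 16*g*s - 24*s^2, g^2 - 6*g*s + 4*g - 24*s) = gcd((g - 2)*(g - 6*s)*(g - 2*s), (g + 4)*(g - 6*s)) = -g + 6*s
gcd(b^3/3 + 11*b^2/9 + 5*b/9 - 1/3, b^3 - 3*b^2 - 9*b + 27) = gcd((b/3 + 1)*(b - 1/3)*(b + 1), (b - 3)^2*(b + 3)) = b + 3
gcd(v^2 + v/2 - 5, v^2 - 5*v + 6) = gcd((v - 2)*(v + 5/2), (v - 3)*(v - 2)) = v - 2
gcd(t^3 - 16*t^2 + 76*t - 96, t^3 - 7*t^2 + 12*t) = 1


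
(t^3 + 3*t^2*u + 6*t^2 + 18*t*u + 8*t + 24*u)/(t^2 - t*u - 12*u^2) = (t^2 + 6*t + 8)/(t - 4*u)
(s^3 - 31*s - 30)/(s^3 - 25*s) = (s^2 - 5*s - 6)/(s*(s - 5))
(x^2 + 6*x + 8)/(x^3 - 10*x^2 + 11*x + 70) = (x + 4)/(x^2 - 12*x + 35)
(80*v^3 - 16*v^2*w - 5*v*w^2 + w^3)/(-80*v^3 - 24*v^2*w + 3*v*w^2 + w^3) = (-4*v + w)/(4*v + w)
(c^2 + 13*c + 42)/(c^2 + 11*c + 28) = (c + 6)/(c + 4)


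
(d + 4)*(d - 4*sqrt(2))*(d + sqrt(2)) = d^3 - 3*sqrt(2)*d^2 + 4*d^2 - 12*sqrt(2)*d - 8*d - 32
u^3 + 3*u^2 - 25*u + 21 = (u - 3)*(u - 1)*(u + 7)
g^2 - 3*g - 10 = (g - 5)*(g + 2)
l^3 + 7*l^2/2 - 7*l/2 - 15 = (l - 2)*(l + 5/2)*(l + 3)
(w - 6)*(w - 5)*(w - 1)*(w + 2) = w^4 - 10*w^3 + 17*w^2 + 52*w - 60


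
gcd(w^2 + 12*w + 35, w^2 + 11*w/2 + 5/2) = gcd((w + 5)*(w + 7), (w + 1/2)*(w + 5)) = w + 5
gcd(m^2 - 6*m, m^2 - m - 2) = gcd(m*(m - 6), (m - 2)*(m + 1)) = 1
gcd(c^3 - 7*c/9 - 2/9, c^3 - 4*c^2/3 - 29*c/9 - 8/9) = c + 1/3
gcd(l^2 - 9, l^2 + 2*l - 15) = l - 3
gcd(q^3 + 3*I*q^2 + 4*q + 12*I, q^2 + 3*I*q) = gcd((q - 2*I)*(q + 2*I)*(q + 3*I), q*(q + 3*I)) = q + 3*I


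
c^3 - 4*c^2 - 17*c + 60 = (c - 5)*(c - 3)*(c + 4)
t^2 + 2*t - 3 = (t - 1)*(t + 3)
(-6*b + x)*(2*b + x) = -12*b^2 - 4*b*x + x^2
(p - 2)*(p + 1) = p^2 - p - 2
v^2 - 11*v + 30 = (v - 6)*(v - 5)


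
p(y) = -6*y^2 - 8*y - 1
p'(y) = -12*y - 8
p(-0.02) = -0.84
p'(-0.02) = -7.76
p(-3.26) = -38.69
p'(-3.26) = 31.12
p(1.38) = -23.47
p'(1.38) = -24.56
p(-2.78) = -25.13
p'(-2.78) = 25.36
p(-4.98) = -109.96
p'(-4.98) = 51.76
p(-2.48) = -18.06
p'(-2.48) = 21.76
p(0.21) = -2.94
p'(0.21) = -10.52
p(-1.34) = -1.05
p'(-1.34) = 8.08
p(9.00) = -559.00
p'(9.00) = -116.00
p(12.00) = -961.00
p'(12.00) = -152.00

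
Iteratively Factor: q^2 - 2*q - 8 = (q - 4)*(q + 2)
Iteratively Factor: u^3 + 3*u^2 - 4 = (u - 1)*(u^2 + 4*u + 4) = (u - 1)*(u + 2)*(u + 2)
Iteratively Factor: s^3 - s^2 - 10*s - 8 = (s + 2)*(s^2 - 3*s - 4) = (s - 4)*(s + 2)*(s + 1)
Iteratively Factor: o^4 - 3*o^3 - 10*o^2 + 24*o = (o)*(o^3 - 3*o^2 - 10*o + 24) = o*(o - 2)*(o^2 - o - 12) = o*(o - 2)*(o + 3)*(o - 4)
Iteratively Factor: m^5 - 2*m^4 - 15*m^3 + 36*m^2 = (m)*(m^4 - 2*m^3 - 15*m^2 + 36*m) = m*(m - 3)*(m^3 + m^2 - 12*m) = m^2*(m - 3)*(m^2 + m - 12) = m^2*(m - 3)*(m + 4)*(m - 3)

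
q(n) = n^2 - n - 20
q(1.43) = -19.39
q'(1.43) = 1.86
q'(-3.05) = -7.10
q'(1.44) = 1.88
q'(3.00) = 5.00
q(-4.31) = 2.89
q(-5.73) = 18.56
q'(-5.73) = -12.46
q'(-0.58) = -2.16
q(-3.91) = -0.80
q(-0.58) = -19.08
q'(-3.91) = -8.82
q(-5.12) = 11.33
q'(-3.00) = -7.00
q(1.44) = -19.37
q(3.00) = -14.00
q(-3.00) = -8.00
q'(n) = 2*n - 1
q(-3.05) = -7.65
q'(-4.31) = -9.62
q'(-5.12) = -11.24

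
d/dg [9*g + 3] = 9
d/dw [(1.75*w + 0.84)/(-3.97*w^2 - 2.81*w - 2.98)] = (6.9475*w^2 + 6.6696*w - 2.8546)/(15.7609*w^4 + 22.3114*w^3 + 31.5573*w^2 + 16.7476*w + 8.8804)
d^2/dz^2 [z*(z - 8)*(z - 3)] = 6*z - 22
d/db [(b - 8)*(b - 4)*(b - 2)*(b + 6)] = 4*b^3 - 24*b^2 - 56*b + 272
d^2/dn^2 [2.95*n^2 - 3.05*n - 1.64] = 5.90000000000000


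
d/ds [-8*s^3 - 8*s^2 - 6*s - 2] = -24*s^2 - 16*s - 6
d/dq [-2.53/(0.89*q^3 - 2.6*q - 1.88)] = (6.7551*q^2 - 6.578)/(-0.89*q^3 + 2.6*q + 1.88)^2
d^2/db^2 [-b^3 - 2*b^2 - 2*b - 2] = -6*b - 4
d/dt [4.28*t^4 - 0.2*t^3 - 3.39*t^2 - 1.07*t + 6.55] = 17.12*t^3 - 0.6*t^2 - 6.78*t - 1.07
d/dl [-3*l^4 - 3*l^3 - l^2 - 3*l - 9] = -12*l^3 - 9*l^2 - 2*l - 3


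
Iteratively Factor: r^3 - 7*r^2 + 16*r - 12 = (r - 2)*(r^2 - 5*r + 6) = (r - 3)*(r - 2)*(r - 2)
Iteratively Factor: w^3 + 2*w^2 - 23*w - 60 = (w + 3)*(w^2 - w - 20) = (w - 5)*(w + 3)*(w + 4)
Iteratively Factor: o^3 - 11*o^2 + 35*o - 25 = (o - 1)*(o^2 - 10*o + 25) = (o - 5)*(o - 1)*(o - 5)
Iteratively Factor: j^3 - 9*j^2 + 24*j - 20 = (j - 5)*(j^2 - 4*j + 4) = (j - 5)*(j - 2)*(j - 2)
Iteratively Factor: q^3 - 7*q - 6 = (q + 1)*(q^2 - q - 6) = (q - 3)*(q + 1)*(q + 2)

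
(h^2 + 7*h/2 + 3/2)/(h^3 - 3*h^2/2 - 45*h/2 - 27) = (2*h + 1)/(2*h^2 - 9*h - 18)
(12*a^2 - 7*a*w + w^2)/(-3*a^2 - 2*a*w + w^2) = (-4*a + w)/(a + w)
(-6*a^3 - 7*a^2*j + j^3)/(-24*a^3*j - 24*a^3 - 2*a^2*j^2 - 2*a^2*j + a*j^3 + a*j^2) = (6*a^3 + 7*a^2*j - j^3)/(a*(24*a^2*j + 24*a^2 + 2*a*j^2 + 2*a*j - j^3 - j^2))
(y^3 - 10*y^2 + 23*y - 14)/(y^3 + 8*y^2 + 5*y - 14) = (y^2 - 9*y + 14)/(y^2 + 9*y + 14)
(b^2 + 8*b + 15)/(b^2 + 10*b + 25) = (b + 3)/(b + 5)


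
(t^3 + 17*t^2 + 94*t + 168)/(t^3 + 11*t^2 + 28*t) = (t + 6)/t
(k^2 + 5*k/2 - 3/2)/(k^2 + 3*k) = (k - 1/2)/k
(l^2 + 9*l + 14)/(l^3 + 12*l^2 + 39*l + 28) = (l + 2)/(l^2 + 5*l + 4)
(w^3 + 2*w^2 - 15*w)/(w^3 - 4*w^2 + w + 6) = w*(w + 5)/(w^2 - w - 2)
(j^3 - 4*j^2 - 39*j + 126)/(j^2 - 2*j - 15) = (-j^3 + 4*j^2 + 39*j - 126)/(-j^2 + 2*j + 15)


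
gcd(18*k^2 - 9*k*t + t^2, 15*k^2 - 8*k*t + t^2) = -3*k + t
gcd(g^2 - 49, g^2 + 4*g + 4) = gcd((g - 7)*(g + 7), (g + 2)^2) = 1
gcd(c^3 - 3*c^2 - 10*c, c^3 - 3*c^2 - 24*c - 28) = c + 2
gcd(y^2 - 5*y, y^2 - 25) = y - 5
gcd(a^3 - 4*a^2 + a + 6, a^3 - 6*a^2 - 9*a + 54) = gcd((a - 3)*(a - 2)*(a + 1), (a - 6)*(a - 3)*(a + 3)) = a - 3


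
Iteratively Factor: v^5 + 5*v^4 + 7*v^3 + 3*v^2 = (v)*(v^4 + 5*v^3 + 7*v^2 + 3*v) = v*(v + 1)*(v^3 + 4*v^2 + 3*v) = v*(v + 1)*(v + 3)*(v^2 + v) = v^2*(v + 1)*(v + 3)*(v + 1)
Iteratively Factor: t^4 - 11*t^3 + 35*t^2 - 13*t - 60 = (t - 4)*(t^3 - 7*t^2 + 7*t + 15) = (t - 4)*(t + 1)*(t^2 - 8*t + 15) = (t - 4)*(t - 3)*(t + 1)*(t - 5)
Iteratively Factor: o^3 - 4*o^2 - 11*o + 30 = (o - 2)*(o^2 - 2*o - 15) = (o - 5)*(o - 2)*(o + 3)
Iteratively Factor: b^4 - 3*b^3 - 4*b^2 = (b - 4)*(b^3 + b^2) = (b - 4)*(b + 1)*(b^2) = b*(b - 4)*(b + 1)*(b)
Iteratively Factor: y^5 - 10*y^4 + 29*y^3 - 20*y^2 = (y - 4)*(y^4 - 6*y^3 + 5*y^2) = (y - 5)*(y - 4)*(y^3 - y^2) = (y - 5)*(y - 4)*(y - 1)*(y^2) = y*(y - 5)*(y - 4)*(y - 1)*(y)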